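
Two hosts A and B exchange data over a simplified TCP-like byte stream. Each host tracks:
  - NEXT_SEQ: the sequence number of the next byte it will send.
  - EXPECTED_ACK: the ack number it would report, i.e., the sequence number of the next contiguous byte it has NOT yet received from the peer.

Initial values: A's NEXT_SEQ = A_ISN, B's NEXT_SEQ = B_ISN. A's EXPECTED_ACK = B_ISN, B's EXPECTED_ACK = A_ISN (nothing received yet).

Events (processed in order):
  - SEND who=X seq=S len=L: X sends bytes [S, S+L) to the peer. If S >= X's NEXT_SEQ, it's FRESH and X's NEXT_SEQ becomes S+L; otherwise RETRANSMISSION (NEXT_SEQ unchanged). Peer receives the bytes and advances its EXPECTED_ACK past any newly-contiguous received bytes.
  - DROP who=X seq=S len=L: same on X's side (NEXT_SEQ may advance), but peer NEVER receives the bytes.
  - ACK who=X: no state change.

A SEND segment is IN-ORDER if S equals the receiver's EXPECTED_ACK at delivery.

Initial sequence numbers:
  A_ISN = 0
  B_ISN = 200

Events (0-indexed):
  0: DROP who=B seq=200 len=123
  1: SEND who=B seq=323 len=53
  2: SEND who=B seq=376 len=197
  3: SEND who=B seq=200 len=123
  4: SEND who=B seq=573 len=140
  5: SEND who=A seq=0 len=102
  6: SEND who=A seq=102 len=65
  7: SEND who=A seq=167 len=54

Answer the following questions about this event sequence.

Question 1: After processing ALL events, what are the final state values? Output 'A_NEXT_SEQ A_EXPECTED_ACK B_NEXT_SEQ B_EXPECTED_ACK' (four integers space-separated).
After event 0: A_seq=0 A_ack=200 B_seq=323 B_ack=0
After event 1: A_seq=0 A_ack=200 B_seq=376 B_ack=0
After event 2: A_seq=0 A_ack=200 B_seq=573 B_ack=0
After event 3: A_seq=0 A_ack=573 B_seq=573 B_ack=0
After event 4: A_seq=0 A_ack=713 B_seq=713 B_ack=0
After event 5: A_seq=102 A_ack=713 B_seq=713 B_ack=102
After event 6: A_seq=167 A_ack=713 B_seq=713 B_ack=167
After event 7: A_seq=221 A_ack=713 B_seq=713 B_ack=221

Answer: 221 713 713 221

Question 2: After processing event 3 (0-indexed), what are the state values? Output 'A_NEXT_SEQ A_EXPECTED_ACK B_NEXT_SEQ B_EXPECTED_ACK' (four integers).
After event 0: A_seq=0 A_ack=200 B_seq=323 B_ack=0
After event 1: A_seq=0 A_ack=200 B_seq=376 B_ack=0
After event 2: A_seq=0 A_ack=200 B_seq=573 B_ack=0
After event 3: A_seq=0 A_ack=573 B_seq=573 B_ack=0

0 573 573 0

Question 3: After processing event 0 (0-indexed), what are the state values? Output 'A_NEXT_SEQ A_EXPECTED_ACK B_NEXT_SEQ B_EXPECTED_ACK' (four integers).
After event 0: A_seq=0 A_ack=200 B_seq=323 B_ack=0

0 200 323 0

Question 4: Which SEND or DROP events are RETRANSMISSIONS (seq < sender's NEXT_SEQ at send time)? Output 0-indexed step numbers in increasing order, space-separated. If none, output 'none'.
Answer: 3

Derivation:
Step 0: DROP seq=200 -> fresh
Step 1: SEND seq=323 -> fresh
Step 2: SEND seq=376 -> fresh
Step 3: SEND seq=200 -> retransmit
Step 4: SEND seq=573 -> fresh
Step 5: SEND seq=0 -> fresh
Step 6: SEND seq=102 -> fresh
Step 7: SEND seq=167 -> fresh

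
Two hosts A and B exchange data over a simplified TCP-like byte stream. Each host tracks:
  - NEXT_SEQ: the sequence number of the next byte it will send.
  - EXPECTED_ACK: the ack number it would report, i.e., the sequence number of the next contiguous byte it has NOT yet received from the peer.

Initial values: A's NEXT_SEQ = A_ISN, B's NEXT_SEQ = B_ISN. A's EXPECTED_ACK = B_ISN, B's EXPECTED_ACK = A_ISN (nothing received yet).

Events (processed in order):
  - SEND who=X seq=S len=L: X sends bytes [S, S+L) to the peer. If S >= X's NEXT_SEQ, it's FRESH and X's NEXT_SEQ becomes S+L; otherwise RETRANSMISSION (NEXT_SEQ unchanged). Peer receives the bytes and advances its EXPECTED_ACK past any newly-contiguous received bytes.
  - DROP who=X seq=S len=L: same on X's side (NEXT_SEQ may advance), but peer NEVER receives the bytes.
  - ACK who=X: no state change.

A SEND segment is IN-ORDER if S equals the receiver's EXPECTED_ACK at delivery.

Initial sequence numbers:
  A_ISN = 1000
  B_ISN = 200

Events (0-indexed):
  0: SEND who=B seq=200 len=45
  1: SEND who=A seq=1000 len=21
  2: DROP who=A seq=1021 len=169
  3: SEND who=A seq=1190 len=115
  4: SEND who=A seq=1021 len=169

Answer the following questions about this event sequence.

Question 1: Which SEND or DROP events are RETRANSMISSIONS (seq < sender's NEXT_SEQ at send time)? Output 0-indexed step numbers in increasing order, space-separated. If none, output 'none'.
Answer: 4

Derivation:
Step 0: SEND seq=200 -> fresh
Step 1: SEND seq=1000 -> fresh
Step 2: DROP seq=1021 -> fresh
Step 3: SEND seq=1190 -> fresh
Step 4: SEND seq=1021 -> retransmit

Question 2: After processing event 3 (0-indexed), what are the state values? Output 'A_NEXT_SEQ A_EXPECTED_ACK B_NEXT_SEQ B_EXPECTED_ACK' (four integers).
After event 0: A_seq=1000 A_ack=245 B_seq=245 B_ack=1000
After event 1: A_seq=1021 A_ack=245 B_seq=245 B_ack=1021
After event 2: A_seq=1190 A_ack=245 B_seq=245 B_ack=1021
After event 3: A_seq=1305 A_ack=245 B_seq=245 B_ack=1021

1305 245 245 1021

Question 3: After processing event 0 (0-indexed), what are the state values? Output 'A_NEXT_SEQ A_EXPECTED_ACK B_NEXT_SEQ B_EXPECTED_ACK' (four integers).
After event 0: A_seq=1000 A_ack=245 B_seq=245 B_ack=1000

1000 245 245 1000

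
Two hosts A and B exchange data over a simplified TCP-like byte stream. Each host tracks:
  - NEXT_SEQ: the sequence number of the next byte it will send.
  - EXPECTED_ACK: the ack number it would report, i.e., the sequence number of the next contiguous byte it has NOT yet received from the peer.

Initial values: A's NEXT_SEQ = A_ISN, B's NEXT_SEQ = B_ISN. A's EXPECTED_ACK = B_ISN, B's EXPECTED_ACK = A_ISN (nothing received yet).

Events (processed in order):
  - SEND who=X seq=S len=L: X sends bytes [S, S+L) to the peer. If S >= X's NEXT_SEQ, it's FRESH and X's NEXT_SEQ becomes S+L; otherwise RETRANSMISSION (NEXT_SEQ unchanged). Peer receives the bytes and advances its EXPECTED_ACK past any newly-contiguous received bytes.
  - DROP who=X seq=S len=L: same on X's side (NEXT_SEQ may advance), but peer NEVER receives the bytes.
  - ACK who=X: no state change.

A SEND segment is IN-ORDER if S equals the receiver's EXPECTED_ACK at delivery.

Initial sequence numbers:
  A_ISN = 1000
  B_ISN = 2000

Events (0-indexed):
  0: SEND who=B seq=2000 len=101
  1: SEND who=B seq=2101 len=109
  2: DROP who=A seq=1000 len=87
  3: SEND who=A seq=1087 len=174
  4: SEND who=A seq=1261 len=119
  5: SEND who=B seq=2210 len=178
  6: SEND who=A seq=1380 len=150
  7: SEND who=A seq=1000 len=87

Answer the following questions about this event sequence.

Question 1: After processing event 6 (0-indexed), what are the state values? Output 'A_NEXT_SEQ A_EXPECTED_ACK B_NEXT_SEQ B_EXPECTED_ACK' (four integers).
After event 0: A_seq=1000 A_ack=2101 B_seq=2101 B_ack=1000
After event 1: A_seq=1000 A_ack=2210 B_seq=2210 B_ack=1000
After event 2: A_seq=1087 A_ack=2210 B_seq=2210 B_ack=1000
After event 3: A_seq=1261 A_ack=2210 B_seq=2210 B_ack=1000
After event 4: A_seq=1380 A_ack=2210 B_seq=2210 B_ack=1000
After event 5: A_seq=1380 A_ack=2388 B_seq=2388 B_ack=1000
After event 6: A_seq=1530 A_ack=2388 B_seq=2388 B_ack=1000

1530 2388 2388 1000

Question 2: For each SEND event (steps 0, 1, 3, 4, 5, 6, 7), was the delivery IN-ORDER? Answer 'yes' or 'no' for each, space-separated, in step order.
Step 0: SEND seq=2000 -> in-order
Step 1: SEND seq=2101 -> in-order
Step 3: SEND seq=1087 -> out-of-order
Step 4: SEND seq=1261 -> out-of-order
Step 5: SEND seq=2210 -> in-order
Step 6: SEND seq=1380 -> out-of-order
Step 7: SEND seq=1000 -> in-order

Answer: yes yes no no yes no yes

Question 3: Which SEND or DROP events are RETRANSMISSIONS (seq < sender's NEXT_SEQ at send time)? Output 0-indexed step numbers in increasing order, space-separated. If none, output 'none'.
Answer: 7

Derivation:
Step 0: SEND seq=2000 -> fresh
Step 1: SEND seq=2101 -> fresh
Step 2: DROP seq=1000 -> fresh
Step 3: SEND seq=1087 -> fresh
Step 4: SEND seq=1261 -> fresh
Step 5: SEND seq=2210 -> fresh
Step 6: SEND seq=1380 -> fresh
Step 7: SEND seq=1000 -> retransmit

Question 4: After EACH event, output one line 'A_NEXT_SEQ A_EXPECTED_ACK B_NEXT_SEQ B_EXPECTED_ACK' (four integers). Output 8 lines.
1000 2101 2101 1000
1000 2210 2210 1000
1087 2210 2210 1000
1261 2210 2210 1000
1380 2210 2210 1000
1380 2388 2388 1000
1530 2388 2388 1000
1530 2388 2388 1530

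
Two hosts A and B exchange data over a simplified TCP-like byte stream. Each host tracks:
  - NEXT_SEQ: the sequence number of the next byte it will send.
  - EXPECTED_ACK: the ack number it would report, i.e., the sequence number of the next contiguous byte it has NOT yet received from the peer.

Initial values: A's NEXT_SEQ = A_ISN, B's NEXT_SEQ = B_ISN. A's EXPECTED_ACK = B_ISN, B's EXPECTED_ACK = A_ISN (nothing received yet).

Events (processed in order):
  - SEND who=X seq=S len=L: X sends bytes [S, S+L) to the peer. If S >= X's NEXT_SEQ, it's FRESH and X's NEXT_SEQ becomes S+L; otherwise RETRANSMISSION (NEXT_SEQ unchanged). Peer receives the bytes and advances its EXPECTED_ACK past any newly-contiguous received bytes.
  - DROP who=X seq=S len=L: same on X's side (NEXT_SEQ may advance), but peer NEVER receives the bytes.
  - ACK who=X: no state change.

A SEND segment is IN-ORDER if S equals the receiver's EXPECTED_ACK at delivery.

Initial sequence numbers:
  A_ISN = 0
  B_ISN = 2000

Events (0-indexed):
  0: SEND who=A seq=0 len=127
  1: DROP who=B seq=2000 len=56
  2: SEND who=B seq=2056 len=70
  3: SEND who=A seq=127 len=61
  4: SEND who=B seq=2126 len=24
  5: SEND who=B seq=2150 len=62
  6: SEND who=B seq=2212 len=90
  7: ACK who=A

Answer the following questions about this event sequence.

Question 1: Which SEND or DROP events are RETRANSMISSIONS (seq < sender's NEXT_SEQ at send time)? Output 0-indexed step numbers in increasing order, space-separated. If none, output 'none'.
Answer: none

Derivation:
Step 0: SEND seq=0 -> fresh
Step 1: DROP seq=2000 -> fresh
Step 2: SEND seq=2056 -> fresh
Step 3: SEND seq=127 -> fresh
Step 4: SEND seq=2126 -> fresh
Step 5: SEND seq=2150 -> fresh
Step 6: SEND seq=2212 -> fresh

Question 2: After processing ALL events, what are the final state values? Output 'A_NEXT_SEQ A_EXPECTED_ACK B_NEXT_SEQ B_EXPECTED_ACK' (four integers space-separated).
After event 0: A_seq=127 A_ack=2000 B_seq=2000 B_ack=127
After event 1: A_seq=127 A_ack=2000 B_seq=2056 B_ack=127
After event 2: A_seq=127 A_ack=2000 B_seq=2126 B_ack=127
After event 3: A_seq=188 A_ack=2000 B_seq=2126 B_ack=188
After event 4: A_seq=188 A_ack=2000 B_seq=2150 B_ack=188
After event 5: A_seq=188 A_ack=2000 B_seq=2212 B_ack=188
After event 6: A_seq=188 A_ack=2000 B_seq=2302 B_ack=188
After event 7: A_seq=188 A_ack=2000 B_seq=2302 B_ack=188

Answer: 188 2000 2302 188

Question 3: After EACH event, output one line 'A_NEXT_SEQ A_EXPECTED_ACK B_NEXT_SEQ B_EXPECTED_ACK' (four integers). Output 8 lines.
127 2000 2000 127
127 2000 2056 127
127 2000 2126 127
188 2000 2126 188
188 2000 2150 188
188 2000 2212 188
188 2000 2302 188
188 2000 2302 188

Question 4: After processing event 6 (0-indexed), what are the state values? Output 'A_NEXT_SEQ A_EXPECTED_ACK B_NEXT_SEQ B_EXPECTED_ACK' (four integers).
After event 0: A_seq=127 A_ack=2000 B_seq=2000 B_ack=127
After event 1: A_seq=127 A_ack=2000 B_seq=2056 B_ack=127
After event 2: A_seq=127 A_ack=2000 B_seq=2126 B_ack=127
After event 3: A_seq=188 A_ack=2000 B_seq=2126 B_ack=188
After event 4: A_seq=188 A_ack=2000 B_seq=2150 B_ack=188
After event 5: A_seq=188 A_ack=2000 B_seq=2212 B_ack=188
After event 6: A_seq=188 A_ack=2000 B_seq=2302 B_ack=188

188 2000 2302 188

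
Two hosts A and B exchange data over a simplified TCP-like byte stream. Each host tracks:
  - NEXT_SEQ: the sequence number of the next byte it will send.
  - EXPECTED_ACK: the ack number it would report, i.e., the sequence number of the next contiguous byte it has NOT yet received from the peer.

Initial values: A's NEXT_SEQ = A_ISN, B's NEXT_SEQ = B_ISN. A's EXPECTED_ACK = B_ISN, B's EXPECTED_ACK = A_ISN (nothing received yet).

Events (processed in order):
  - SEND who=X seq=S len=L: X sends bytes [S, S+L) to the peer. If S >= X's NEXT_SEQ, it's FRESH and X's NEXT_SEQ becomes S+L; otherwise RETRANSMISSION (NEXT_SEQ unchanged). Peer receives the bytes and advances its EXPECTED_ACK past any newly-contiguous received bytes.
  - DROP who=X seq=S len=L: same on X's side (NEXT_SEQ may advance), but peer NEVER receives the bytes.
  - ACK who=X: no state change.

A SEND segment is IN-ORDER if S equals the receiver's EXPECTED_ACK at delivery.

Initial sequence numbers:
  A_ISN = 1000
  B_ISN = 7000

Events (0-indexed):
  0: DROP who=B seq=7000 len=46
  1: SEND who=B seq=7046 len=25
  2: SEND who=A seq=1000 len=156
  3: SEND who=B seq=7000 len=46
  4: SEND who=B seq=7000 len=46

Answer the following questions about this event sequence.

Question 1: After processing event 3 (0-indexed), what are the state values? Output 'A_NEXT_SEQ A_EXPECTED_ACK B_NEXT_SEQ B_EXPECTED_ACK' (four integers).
After event 0: A_seq=1000 A_ack=7000 B_seq=7046 B_ack=1000
After event 1: A_seq=1000 A_ack=7000 B_seq=7071 B_ack=1000
After event 2: A_seq=1156 A_ack=7000 B_seq=7071 B_ack=1156
After event 3: A_seq=1156 A_ack=7071 B_seq=7071 B_ack=1156

1156 7071 7071 1156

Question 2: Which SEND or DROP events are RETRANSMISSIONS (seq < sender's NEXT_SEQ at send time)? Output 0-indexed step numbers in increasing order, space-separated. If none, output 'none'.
Answer: 3 4

Derivation:
Step 0: DROP seq=7000 -> fresh
Step 1: SEND seq=7046 -> fresh
Step 2: SEND seq=1000 -> fresh
Step 3: SEND seq=7000 -> retransmit
Step 4: SEND seq=7000 -> retransmit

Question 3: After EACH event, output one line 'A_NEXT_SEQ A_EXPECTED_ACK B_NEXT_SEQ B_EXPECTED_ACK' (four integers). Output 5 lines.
1000 7000 7046 1000
1000 7000 7071 1000
1156 7000 7071 1156
1156 7071 7071 1156
1156 7071 7071 1156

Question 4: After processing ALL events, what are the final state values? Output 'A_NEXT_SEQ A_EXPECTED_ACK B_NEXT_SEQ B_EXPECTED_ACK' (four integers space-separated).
After event 0: A_seq=1000 A_ack=7000 B_seq=7046 B_ack=1000
After event 1: A_seq=1000 A_ack=7000 B_seq=7071 B_ack=1000
After event 2: A_seq=1156 A_ack=7000 B_seq=7071 B_ack=1156
After event 3: A_seq=1156 A_ack=7071 B_seq=7071 B_ack=1156
After event 4: A_seq=1156 A_ack=7071 B_seq=7071 B_ack=1156

Answer: 1156 7071 7071 1156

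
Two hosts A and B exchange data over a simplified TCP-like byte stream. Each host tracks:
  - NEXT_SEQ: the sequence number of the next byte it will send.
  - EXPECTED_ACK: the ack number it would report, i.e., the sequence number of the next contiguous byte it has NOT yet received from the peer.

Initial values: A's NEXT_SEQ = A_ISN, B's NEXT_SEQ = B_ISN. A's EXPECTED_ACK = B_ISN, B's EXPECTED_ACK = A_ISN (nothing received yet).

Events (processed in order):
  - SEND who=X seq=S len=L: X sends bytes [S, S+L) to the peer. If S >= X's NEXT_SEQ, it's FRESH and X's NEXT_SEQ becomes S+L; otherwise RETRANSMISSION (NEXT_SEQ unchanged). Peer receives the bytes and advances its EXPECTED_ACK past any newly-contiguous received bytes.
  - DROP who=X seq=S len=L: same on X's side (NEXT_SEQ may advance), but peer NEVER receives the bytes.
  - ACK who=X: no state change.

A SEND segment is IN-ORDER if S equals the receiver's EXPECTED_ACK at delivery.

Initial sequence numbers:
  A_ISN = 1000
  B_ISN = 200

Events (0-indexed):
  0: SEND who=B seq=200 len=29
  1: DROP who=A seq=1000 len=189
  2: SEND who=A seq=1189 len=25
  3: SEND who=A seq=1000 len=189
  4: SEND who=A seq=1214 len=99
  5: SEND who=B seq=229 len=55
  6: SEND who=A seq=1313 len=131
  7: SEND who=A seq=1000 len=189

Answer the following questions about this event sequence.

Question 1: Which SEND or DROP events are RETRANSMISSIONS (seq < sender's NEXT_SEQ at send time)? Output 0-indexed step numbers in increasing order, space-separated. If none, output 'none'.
Answer: 3 7

Derivation:
Step 0: SEND seq=200 -> fresh
Step 1: DROP seq=1000 -> fresh
Step 2: SEND seq=1189 -> fresh
Step 3: SEND seq=1000 -> retransmit
Step 4: SEND seq=1214 -> fresh
Step 5: SEND seq=229 -> fresh
Step 6: SEND seq=1313 -> fresh
Step 7: SEND seq=1000 -> retransmit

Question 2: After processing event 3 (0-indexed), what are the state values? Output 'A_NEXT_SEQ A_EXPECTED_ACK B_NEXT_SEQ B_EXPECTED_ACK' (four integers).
After event 0: A_seq=1000 A_ack=229 B_seq=229 B_ack=1000
After event 1: A_seq=1189 A_ack=229 B_seq=229 B_ack=1000
After event 2: A_seq=1214 A_ack=229 B_seq=229 B_ack=1000
After event 3: A_seq=1214 A_ack=229 B_seq=229 B_ack=1214

1214 229 229 1214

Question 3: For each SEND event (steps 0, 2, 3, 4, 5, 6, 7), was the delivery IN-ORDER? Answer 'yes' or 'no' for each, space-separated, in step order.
Answer: yes no yes yes yes yes no

Derivation:
Step 0: SEND seq=200 -> in-order
Step 2: SEND seq=1189 -> out-of-order
Step 3: SEND seq=1000 -> in-order
Step 4: SEND seq=1214 -> in-order
Step 5: SEND seq=229 -> in-order
Step 6: SEND seq=1313 -> in-order
Step 7: SEND seq=1000 -> out-of-order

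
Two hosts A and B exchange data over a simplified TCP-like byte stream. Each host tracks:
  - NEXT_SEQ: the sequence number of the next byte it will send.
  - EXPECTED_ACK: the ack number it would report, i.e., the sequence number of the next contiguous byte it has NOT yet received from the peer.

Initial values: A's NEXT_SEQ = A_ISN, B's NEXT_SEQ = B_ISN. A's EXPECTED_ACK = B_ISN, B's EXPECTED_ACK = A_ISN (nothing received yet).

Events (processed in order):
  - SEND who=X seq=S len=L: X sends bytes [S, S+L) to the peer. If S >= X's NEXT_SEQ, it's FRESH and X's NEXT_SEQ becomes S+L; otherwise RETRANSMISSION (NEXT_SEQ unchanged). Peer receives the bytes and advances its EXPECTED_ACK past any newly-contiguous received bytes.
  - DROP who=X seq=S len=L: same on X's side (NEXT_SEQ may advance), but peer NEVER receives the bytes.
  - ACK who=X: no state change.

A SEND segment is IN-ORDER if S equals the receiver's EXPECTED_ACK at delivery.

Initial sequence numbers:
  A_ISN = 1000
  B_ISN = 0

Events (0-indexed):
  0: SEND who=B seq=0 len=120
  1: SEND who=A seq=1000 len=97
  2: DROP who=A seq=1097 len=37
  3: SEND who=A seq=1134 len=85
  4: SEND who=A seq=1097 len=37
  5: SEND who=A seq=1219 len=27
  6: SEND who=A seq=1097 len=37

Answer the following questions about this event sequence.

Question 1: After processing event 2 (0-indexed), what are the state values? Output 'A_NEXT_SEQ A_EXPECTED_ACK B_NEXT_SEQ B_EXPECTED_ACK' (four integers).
After event 0: A_seq=1000 A_ack=120 B_seq=120 B_ack=1000
After event 1: A_seq=1097 A_ack=120 B_seq=120 B_ack=1097
After event 2: A_seq=1134 A_ack=120 B_seq=120 B_ack=1097

1134 120 120 1097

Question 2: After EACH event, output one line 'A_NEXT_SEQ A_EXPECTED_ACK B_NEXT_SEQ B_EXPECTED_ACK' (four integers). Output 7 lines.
1000 120 120 1000
1097 120 120 1097
1134 120 120 1097
1219 120 120 1097
1219 120 120 1219
1246 120 120 1246
1246 120 120 1246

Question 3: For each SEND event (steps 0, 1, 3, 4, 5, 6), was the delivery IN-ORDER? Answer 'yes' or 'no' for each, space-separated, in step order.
Answer: yes yes no yes yes no

Derivation:
Step 0: SEND seq=0 -> in-order
Step 1: SEND seq=1000 -> in-order
Step 3: SEND seq=1134 -> out-of-order
Step 4: SEND seq=1097 -> in-order
Step 5: SEND seq=1219 -> in-order
Step 6: SEND seq=1097 -> out-of-order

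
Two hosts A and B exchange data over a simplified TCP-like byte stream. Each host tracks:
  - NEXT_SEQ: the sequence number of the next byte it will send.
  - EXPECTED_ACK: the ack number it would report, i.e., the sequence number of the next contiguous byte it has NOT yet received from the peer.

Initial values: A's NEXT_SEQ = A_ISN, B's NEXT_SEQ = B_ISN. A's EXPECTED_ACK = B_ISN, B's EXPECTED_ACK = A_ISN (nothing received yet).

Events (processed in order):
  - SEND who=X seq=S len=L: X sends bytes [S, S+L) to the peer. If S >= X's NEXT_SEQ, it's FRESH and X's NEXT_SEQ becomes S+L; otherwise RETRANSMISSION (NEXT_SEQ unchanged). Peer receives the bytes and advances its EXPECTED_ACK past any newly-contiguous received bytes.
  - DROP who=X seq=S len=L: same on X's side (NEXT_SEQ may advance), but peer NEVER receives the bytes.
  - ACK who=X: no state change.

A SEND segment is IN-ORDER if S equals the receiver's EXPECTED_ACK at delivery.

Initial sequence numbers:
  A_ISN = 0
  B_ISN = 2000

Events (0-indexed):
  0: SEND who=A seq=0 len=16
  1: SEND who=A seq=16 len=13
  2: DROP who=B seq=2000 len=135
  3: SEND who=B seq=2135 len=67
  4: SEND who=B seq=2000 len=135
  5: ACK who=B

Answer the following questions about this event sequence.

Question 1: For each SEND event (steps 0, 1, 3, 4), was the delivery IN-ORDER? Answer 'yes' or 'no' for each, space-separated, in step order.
Step 0: SEND seq=0 -> in-order
Step 1: SEND seq=16 -> in-order
Step 3: SEND seq=2135 -> out-of-order
Step 4: SEND seq=2000 -> in-order

Answer: yes yes no yes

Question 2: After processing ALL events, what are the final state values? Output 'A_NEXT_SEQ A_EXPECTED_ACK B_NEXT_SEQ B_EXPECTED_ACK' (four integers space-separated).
After event 0: A_seq=16 A_ack=2000 B_seq=2000 B_ack=16
After event 1: A_seq=29 A_ack=2000 B_seq=2000 B_ack=29
After event 2: A_seq=29 A_ack=2000 B_seq=2135 B_ack=29
After event 3: A_seq=29 A_ack=2000 B_seq=2202 B_ack=29
After event 4: A_seq=29 A_ack=2202 B_seq=2202 B_ack=29
After event 5: A_seq=29 A_ack=2202 B_seq=2202 B_ack=29

Answer: 29 2202 2202 29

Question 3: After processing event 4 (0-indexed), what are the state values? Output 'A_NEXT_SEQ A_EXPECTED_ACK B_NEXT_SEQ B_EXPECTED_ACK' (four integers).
After event 0: A_seq=16 A_ack=2000 B_seq=2000 B_ack=16
After event 1: A_seq=29 A_ack=2000 B_seq=2000 B_ack=29
After event 2: A_seq=29 A_ack=2000 B_seq=2135 B_ack=29
After event 3: A_seq=29 A_ack=2000 B_seq=2202 B_ack=29
After event 4: A_seq=29 A_ack=2202 B_seq=2202 B_ack=29

29 2202 2202 29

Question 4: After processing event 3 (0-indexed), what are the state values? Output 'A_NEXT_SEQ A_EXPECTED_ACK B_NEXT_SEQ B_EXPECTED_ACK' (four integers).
After event 0: A_seq=16 A_ack=2000 B_seq=2000 B_ack=16
After event 1: A_seq=29 A_ack=2000 B_seq=2000 B_ack=29
After event 2: A_seq=29 A_ack=2000 B_seq=2135 B_ack=29
After event 3: A_seq=29 A_ack=2000 B_seq=2202 B_ack=29

29 2000 2202 29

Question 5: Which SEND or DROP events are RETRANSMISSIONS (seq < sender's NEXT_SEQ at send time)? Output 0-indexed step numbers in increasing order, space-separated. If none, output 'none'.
Answer: 4

Derivation:
Step 0: SEND seq=0 -> fresh
Step 1: SEND seq=16 -> fresh
Step 2: DROP seq=2000 -> fresh
Step 3: SEND seq=2135 -> fresh
Step 4: SEND seq=2000 -> retransmit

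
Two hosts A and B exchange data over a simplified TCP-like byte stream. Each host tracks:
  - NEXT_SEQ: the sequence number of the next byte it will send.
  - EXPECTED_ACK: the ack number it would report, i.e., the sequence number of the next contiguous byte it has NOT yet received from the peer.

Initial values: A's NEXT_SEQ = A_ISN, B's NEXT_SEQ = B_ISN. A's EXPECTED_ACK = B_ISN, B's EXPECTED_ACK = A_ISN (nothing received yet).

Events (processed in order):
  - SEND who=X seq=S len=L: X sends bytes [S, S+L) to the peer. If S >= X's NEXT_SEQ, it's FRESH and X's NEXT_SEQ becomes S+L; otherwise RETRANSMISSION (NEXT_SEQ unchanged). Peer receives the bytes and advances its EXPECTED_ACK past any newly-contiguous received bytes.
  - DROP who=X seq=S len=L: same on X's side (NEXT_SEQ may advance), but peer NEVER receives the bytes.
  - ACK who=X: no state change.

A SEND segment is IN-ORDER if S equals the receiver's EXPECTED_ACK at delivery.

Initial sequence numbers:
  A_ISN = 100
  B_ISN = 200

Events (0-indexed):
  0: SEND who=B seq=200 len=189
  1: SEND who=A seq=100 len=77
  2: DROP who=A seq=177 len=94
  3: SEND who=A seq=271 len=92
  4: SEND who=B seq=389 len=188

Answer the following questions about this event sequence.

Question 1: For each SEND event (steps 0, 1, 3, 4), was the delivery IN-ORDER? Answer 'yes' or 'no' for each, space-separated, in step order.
Step 0: SEND seq=200 -> in-order
Step 1: SEND seq=100 -> in-order
Step 3: SEND seq=271 -> out-of-order
Step 4: SEND seq=389 -> in-order

Answer: yes yes no yes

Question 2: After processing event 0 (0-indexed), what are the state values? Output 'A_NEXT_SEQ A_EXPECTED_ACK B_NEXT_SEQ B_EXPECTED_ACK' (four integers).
After event 0: A_seq=100 A_ack=389 B_seq=389 B_ack=100

100 389 389 100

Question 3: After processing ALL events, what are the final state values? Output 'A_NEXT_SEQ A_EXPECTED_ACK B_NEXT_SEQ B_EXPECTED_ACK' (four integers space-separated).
Answer: 363 577 577 177

Derivation:
After event 0: A_seq=100 A_ack=389 B_seq=389 B_ack=100
After event 1: A_seq=177 A_ack=389 B_seq=389 B_ack=177
After event 2: A_seq=271 A_ack=389 B_seq=389 B_ack=177
After event 3: A_seq=363 A_ack=389 B_seq=389 B_ack=177
After event 4: A_seq=363 A_ack=577 B_seq=577 B_ack=177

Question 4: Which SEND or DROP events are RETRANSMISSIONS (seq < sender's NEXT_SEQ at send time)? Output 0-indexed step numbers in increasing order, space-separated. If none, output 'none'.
Step 0: SEND seq=200 -> fresh
Step 1: SEND seq=100 -> fresh
Step 2: DROP seq=177 -> fresh
Step 3: SEND seq=271 -> fresh
Step 4: SEND seq=389 -> fresh

Answer: none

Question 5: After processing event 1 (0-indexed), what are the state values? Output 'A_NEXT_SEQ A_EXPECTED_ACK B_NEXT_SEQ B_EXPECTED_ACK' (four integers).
After event 0: A_seq=100 A_ack=389 B_seq=389 B_ack=100
After event 1: A_seq=177 A_ack=389 B_seq=389 B_ack=177

177 389 389 177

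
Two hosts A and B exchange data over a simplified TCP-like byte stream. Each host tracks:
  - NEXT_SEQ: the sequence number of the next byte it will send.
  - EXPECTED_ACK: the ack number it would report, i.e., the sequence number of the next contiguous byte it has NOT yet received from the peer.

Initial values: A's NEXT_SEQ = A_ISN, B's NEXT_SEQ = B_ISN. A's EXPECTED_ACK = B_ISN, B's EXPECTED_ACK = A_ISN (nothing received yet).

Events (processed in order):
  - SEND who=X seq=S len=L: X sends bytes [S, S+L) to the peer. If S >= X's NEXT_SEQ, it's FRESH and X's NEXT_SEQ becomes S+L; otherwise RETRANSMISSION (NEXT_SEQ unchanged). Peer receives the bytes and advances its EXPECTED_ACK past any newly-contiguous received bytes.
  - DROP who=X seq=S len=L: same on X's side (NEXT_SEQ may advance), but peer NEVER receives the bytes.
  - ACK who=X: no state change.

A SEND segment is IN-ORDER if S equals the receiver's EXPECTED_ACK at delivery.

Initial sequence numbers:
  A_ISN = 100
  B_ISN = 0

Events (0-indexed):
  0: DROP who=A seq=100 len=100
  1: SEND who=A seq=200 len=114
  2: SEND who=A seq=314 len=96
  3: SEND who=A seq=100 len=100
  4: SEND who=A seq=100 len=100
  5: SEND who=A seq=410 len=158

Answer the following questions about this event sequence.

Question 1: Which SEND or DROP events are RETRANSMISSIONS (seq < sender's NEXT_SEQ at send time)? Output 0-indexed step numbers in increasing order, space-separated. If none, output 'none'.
Answer: 3 4

Derivation:
Step 0: DROP seq=100 -> fresh
Step 1: SEND seq=200 -> fresh
Step 2: SEND seq=314 -> fresh
Step 3: SEND seq=100 -> retransmit
Step 4: SEND seq=100 -> retransmit
Step 5: SEND seq=410 -> fresh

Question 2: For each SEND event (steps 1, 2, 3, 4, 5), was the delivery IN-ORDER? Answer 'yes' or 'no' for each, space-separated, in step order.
Step 1: SEND seq=200 -> out-of-order
Step 2: SEND seq=314 -> out-of-order
Step 3: SEND seq=100 -> in-order
Step 4: SEND seq=100 -> out-of-order
Step 5: SEND seq=410 -> in-order

Answer: no no yes no yes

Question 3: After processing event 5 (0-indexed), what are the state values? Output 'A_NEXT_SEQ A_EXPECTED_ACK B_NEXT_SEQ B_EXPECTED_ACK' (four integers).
After event 0: A_seq=200 A_ack=0 B_seq=0 B_ack=100
After event 1: A_seq=314 A_ack=0 B_seq=0 B_ack=100
After event 2: A_seq=410 A_ack=0 B_seq=0 B_ack=100
After event 3: A_seq=410 A_ack=0 B_seq=0 B_ack=410
After event 4: A_seq=410 A_ack=0 B_seq=0 B_ack=410
After event 5: A_seq=568 A_ack=0 B_seq=0 B_ack=568

568 0 0 568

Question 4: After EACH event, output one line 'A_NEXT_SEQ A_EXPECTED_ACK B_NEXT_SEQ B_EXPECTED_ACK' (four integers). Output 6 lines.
200 0 0 100
314 0 0 100
410 0 0 100
410 0 0 410
410 0 0 410
568 0 0 568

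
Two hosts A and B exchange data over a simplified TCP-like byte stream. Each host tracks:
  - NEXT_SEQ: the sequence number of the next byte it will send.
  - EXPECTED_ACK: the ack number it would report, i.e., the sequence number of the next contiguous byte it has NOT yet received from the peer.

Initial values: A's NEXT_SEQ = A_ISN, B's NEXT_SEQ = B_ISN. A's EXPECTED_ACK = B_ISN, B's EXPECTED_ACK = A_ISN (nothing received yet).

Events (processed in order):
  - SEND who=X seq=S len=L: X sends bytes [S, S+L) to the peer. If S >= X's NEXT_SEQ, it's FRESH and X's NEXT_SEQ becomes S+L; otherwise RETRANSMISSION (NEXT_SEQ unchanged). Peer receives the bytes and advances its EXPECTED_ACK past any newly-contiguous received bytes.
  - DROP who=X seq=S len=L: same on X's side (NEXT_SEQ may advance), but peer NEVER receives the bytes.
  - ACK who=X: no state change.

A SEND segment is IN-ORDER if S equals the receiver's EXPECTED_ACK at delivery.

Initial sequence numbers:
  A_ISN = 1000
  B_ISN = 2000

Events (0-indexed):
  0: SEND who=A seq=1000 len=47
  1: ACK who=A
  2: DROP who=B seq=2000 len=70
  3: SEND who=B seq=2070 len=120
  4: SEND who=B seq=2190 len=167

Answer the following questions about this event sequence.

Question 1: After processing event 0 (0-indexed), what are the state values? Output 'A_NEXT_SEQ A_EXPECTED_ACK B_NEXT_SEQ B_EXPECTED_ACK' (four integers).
After event 0: A_seq=1047 A_ack=2000 B_seq=2000 B_ack=1047

1047 2000 2000 1047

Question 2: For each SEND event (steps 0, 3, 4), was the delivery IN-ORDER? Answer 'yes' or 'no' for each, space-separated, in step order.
Answer: yes no no

Derivation:
Step 0: SEND seq=1000 -> in-order
Step 3: SEND seq=2070 -> out-of-order
Step 4: SEND seq=2190 -> out-of-order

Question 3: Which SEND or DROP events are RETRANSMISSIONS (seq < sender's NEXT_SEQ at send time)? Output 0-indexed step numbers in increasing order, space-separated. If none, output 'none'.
Answer: none

Derivation:
Step 0: SEND seq=1000 -> fresh
Step 2: DROP seq=2000 -> fresh
Step 3: SEND seq=2070 -> fresh
Step 4: SEND seq=2190 -> fresh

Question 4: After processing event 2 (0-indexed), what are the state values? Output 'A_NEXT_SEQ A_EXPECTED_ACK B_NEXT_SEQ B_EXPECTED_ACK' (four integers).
After event 0: A_seq=1047 A_ack=2000 B_seq=2000 B_ack=1047
After event 1: A_seq=1047 A_ack=2000 B_seq=2000 B_ack=1047
After event 2: A_seq=1047 A_ack=2000 B_seq=2070 B_ack=1047

1047 2000 2070 1047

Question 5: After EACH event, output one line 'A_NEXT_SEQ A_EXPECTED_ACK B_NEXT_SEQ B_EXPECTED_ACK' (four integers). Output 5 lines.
1047 2000 2000 1047
1047 2000 2000 1047
1047 2000 2070 1047
1047 2000 2190 1047
1047 2000 2357 1047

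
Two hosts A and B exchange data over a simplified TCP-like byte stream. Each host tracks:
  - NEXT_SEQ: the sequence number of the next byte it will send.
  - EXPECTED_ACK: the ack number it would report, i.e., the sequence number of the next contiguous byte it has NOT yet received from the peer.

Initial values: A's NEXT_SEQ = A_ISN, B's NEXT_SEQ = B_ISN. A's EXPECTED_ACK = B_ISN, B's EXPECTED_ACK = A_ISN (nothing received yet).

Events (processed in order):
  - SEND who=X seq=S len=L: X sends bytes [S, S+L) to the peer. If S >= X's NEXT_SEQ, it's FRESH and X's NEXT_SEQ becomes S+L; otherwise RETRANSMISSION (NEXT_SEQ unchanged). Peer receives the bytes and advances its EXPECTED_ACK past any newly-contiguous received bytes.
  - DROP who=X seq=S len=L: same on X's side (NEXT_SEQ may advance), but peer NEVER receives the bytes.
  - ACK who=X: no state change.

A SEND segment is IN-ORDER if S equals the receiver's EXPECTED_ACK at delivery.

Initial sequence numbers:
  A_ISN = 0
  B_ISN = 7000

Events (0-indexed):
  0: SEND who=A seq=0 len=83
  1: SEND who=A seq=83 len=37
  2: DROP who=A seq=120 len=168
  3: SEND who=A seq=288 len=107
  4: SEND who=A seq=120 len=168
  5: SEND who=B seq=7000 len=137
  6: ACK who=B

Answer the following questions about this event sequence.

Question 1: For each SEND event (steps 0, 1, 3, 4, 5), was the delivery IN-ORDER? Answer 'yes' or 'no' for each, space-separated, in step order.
Answer: yes yes no yes yes

Derivation:
Step 0: SEND seq=0 -> in-order
Step 1: SEND seq=83 -> in-order
Step 3: SEND seq=288 -> out-of-order
Step 4: SEND seq=120 -> in-order
Step 5: SEND seq=7000 -> in-order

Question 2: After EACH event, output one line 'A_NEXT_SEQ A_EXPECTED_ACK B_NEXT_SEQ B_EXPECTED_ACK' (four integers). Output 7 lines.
83 7000 7000 83
120 7000 7000 120
288 7000 7000 120
395 7000 7000 120
395 7000 7000 395
395 7137 7137 395
395 7137 7137 395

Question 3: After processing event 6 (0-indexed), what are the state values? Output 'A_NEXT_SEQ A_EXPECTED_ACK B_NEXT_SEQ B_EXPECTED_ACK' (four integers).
After event 0: A_seq=83 A_ack=7000 B_seq=7000 B_ack=83
After event 1: A_seq=120 A_ack=7000 B_seq=7000 B_ack=120
After event 2: A_seq=288 A_ack=7000 B_seq=7000 B_ack=120
After event 3: A_seq=395 A_ack=7000 B_seq=7000 B_ack=120
After event 4: A_seq=395 A_ack=7000 B_seq=7000 B_ack=395
After event 5: A_seq=395 A_ack=7137 B_seq=7137 B_ack=395
After event 6: A_seq=395 A_ack=7137 B_seq=7137 B_ack=395

395 7137 7137 395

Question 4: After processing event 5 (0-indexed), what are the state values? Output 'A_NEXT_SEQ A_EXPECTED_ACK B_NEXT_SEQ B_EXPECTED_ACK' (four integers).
After event 0: A_seq=83 A_ack=7000 B_seq=7000 B_ack=83
After event 1: A_seq=120 A_ack=7000 B_seq=7000 B_ack=120
After event 2: A_seq=288 A_ack=7000 B_seq=7000 B_ack=120
After event 3: A_seq=395 A_ack=7000 B_seq=7000 B_ack=120
After event 4: A_seq=395 A_ack=7000 B_seq=7000 B_ack=395
After event 5: A_seq=395 A_ack=7137 B_seq=7137 B_ack=395

395 7137 7137 395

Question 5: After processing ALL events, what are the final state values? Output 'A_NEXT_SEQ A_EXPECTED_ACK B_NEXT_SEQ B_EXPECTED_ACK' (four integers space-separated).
After event 0: A_seq=83 A_ack=7000 B_seq=7000 B_ack=83
After event 1: A_seq=120 A_ack=7000 B_seq=7000 B_ack=120
After event 2: A_seq=288 A_ack=7000 B_seq=7000 B_ack=120
After event 3: A_seq=395 A_ack=7000 B_seq=7000 B_ack=120
After event 4: A_seq=395 A_ack=7000 B_seq=7000 B_ack=395
After event 5: A_seq=395 A_ack=7137 B_seq=7137 B_ack=395
After event 6: A_seq=395 A_ack=7137 B_seq=7137 B_ack=395

Answer: 395 7137 7137 395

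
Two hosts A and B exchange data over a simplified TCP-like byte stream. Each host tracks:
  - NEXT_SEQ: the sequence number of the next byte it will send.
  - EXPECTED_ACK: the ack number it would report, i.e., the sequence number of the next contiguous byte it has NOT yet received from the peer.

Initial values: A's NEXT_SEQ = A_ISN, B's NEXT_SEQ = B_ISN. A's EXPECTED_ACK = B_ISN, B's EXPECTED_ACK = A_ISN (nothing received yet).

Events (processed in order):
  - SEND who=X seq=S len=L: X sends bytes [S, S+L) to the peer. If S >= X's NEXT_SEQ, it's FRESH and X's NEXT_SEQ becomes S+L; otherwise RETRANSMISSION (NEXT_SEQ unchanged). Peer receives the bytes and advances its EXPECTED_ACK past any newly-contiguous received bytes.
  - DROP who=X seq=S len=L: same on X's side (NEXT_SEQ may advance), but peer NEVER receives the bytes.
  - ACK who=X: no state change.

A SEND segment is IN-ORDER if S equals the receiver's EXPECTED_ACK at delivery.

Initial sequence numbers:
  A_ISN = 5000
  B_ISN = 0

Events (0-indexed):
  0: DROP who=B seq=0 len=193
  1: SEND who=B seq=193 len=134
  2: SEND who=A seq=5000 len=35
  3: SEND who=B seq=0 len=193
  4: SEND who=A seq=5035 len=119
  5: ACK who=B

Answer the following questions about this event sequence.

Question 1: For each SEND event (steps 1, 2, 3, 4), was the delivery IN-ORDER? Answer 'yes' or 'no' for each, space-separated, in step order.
Answer: no yes yes yes

Derivation:
Step 1: SEND seq=193 -> out-of-order
Step 2: SEND seq=5000 -> in-order
Step 3: SEND seq=0 -> in-order
Step 4: SEND seq=5035 -> in-order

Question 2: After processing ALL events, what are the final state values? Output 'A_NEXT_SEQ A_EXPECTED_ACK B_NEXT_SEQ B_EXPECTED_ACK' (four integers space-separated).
After event 0: A_seq=5000 A_ack=0 B_seq=193 B_ack=5000
After event 1: A_seq=5000 A_ack=0 B_seq=327 B_ack=5000
After event 2: A_seq=5035 A_ack=0 B_seq=327 B_ack=5035
After event 3: A_seq=5035 A_ack=327 B_seq=327 B_ack=5035
After event 4: A_seq=5154 A_ack=327 B_seq=327 B_ack=5154
After event 5: A_seq=5154 A_ack=327 B_seq=327 B_ack=5154

Answer: 5154 327 327 5154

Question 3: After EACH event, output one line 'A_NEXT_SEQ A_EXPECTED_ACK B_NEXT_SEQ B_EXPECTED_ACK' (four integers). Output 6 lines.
5000 0 193 5000
5000 0 327 5000
5035 0 327 5035
5035 327 327 5035
5154 327 327 5154
5154 327 327 5154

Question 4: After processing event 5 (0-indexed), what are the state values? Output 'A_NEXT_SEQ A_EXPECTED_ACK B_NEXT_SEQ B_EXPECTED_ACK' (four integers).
After event 0: A_seq=5000 A_ack=0 B_seq=193 B_ack=5000
After event 1: A_seq=5000 A_ack=0 B_seq=327 B_ack=5000
After event 2: A_seq=5035 A_ack=0 B_seq=327 B_ack=5035
After event 3: A_seq=5035 A_ack=327 B_seq=327 B_ack=5035
After event 4: A_seq=5154 A_ack=327 B_seq=327 B_ack=5154
After event 5: A_seq=5154 A_ack=327 B_seq=327 B_ack=5154

5154 327 327 5154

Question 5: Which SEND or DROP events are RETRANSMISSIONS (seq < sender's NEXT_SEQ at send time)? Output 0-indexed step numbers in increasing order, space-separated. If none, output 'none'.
Step 0: DROP seq=0 -> fresh
Step 1: SEND seq=193 -> fresh
Step 2: SEND seq=5000 -> fresh
Step 3: SEND seq=0 -> retransmit
Step 4: SEND seq=5035 -> fresh

Answer: 3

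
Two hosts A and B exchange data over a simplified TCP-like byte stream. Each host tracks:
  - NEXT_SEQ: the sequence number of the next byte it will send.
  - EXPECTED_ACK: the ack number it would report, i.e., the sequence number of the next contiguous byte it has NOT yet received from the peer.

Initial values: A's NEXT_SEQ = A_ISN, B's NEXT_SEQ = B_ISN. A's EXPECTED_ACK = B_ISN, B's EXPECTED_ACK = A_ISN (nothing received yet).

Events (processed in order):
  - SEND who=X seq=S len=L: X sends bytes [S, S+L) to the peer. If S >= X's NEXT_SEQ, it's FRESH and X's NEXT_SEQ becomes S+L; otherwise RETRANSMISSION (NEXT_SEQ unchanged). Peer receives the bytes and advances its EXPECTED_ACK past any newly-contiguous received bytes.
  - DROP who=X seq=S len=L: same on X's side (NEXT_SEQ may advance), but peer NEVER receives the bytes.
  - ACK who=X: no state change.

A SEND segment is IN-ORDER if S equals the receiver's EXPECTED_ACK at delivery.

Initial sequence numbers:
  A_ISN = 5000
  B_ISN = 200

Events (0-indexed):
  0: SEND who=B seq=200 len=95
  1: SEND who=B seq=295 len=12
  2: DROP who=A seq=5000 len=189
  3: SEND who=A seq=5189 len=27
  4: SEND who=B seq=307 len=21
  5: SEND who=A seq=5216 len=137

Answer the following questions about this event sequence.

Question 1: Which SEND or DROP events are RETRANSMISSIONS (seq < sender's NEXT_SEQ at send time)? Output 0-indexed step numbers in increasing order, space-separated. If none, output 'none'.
Step 0: SEND seq=200 -> fresh
Step 1: SEND seq=295 -> fresh
Step 2: DROP seq=5000 -> fresh
Step 3: SEND seq=5189 -> fresh
Step 4: SEND seq=307 -> fresh
Step 5: SEND seq=5216 -> fresh

Answer: none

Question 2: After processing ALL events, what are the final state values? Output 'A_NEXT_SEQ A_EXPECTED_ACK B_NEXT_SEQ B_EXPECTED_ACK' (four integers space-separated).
Answer: 5353 328 328 5000

Derivation:
After event 0: A_seq=5000 A_ack=295 B_seq=295 B_ack=5000
After event 1: A_seq=5000 A_ack=307 B_seq=307 B_ack=5000
After event 2: A_seq=5189 A_ack=307 B_seq=307 B_ack=5000
After event 3: A_seq=5216 A_ack=307 B_seq=307 B_ack=5000
After event 4: A_seq=5216 A_ack=328 B_seq=328 B_ack=5000
After event 5: A_seq=5353 A_ack=328 B_seq=328 B_ack=5000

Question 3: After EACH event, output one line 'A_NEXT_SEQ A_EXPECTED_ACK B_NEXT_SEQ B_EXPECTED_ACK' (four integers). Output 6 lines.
5000 295 295 5000
5000 307 307 5000
5189 307 307 5000
5216 307 307 5000
5216 328 328 5000
5353 328 328 5000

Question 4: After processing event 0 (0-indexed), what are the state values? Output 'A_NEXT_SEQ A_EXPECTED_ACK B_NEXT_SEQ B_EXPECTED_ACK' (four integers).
After event 0: A_seq=5000 A_ack=295 B_seq=295 B_ack=5000

5000 295 295 5000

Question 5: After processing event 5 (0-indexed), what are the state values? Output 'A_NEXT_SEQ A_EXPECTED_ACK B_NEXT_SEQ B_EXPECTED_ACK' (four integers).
After event 0: A_seq=5000 A_ack=295 B_seq=295 B_ack=5000
After event 1: A_seq=5000 A_ack=307 B_seq=307 B_ack=5000
After event 2: A_seq=5189 A_ack=307 B_seq=307 B_ack=5000
After event 3: A_seq=5216 A_ack=307 B_seq=307 B_ack=5000
After event 4: A_seq=5216 A_ack=328 B_seq=328 B_ack=5000
After event 5: A_seq=5353 A_ack=328 B_seq=328 B_ack=5000

5353 328 328 5000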